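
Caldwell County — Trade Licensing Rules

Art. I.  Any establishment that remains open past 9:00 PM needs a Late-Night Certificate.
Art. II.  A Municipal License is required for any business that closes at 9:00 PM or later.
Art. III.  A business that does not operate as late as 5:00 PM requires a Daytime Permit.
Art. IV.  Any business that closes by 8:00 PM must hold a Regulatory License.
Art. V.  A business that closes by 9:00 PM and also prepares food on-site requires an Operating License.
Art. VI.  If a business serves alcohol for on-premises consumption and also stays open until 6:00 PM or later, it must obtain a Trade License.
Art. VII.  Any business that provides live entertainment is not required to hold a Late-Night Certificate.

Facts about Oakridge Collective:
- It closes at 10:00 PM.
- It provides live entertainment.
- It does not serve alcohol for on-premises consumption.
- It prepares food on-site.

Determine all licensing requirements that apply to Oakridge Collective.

Art. I. closes 10:00 PM, after 9:00 PM → Late-Night Certificate required.
Art. II. closes 10:00 PM, after 9:00 PM → Municipal License required.
Art. III. closes 10:00 PM, after 5:00 PM → Daytime Permit not required.
Art. IV. closes 10:00 PM, after 8:00 PM → Regulatory License not required.
Art. V. closes 10:00 PM, after 9:00 PM; prepares food on-site → Operating License not required.
Art. VI. does not serve alcohol for on-premises consumption; closes 10:00 PM, after 6:00 PM → Trade License not required.
Art. VII. provides live entertainment → exempt from Late-Night Certificate.

Municipal License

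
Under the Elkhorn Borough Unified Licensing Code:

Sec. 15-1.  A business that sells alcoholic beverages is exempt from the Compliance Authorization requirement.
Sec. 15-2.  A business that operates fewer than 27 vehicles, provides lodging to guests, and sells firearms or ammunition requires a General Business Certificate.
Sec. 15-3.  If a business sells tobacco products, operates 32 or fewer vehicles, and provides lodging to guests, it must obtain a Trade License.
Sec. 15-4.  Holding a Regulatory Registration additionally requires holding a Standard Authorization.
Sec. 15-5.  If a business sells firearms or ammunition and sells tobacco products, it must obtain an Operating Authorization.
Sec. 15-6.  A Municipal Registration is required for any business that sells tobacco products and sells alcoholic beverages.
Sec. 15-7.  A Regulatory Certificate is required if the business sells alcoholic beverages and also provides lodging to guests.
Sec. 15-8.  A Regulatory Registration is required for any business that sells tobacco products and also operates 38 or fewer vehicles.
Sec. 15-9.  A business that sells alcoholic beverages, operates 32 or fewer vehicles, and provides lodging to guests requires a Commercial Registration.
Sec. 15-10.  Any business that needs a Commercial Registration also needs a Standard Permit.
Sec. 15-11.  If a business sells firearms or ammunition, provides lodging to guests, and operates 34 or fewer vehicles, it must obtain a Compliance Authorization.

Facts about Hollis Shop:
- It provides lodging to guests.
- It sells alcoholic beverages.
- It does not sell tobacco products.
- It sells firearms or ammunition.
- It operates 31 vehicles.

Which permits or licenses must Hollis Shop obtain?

Commercial Registration, Regulatory Certificate, Standard Permit

Sec. 15-1. sells alcoholic beverages → exempt from Compliance Authorization.
Sec. 15-2. vehicles 31 ≥ 27; provides lodging to guests; sells firearms or ammunition → General Business Certificate not required.
Sec. 15-3. does not sell tobacco products; vehicles 31 ≤ 32; provides lodging to guests → Trade License not required.
Sec. 15-4. Regulatory Registration is not required → no effect.
Sec. 15-5. sells firearms or ammunition; does not sell tobacco products → Operating Authorization not required.
Sec. 15-6. does not sell tobacco products; sells alcoholic beverages → Municipal Registration not required.
Sec. 15-7. sells alcoholic beverages; provides lodging to guests → Regulatory Certificate required.
Sec. 15-8. does not sell tobacco products; vehicles 31 ≤ 38 → Regulatory Registration not required.
Sec. 15-9. sells alcoholic beverages; vehicles 31 ≤ 32; provides lodging to guests → Commercial Registration required.
Sec. 15-10. Commercial Registration is required → Standard Permit also required.
Sec. 15-11. sells firearms or ammunition; provides lodging to guests; vehicles 31 ≤ 34 → Compliance Authorization required.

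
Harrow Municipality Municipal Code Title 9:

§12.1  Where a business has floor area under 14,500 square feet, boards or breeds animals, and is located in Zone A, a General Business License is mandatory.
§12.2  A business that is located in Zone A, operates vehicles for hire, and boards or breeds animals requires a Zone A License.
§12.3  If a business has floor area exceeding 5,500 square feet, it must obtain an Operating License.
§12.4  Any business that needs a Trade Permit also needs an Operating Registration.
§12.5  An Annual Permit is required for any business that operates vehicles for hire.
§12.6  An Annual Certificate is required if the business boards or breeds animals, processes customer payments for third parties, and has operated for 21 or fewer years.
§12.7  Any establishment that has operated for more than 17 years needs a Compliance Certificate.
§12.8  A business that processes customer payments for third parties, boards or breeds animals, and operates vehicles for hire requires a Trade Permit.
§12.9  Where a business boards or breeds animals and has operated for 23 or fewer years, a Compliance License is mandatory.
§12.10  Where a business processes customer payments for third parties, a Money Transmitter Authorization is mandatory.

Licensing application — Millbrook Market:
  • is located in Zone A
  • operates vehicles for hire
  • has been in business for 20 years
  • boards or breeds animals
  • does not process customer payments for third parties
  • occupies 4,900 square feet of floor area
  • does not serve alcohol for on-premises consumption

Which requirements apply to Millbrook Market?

§12.1 floor area 4,900 square feet < 14,500 square feet; boards or breeds animals; is located in Zone A → General Business License required.
§12.2 is located in Zone A; operates vehicles for hire; boards or breeds animals → Zone A License required.
§12.3 floor area 4,900 square feet ≤ 5,500 square feet → Operating License not required.
§12.4 Trade Permit is not required → no effect.
§12.5 operates vehicles for hire → Annual Permit required.
§12.6 boards or breeds animals; does not process customer payments for third parties; years in business 20 ≤ 21 → Annual Certificate not required.
§12.7 years in business 20 > 17 → Compliance Certificate required.
§12.8 does not process customer payments for third parties; boards or breeds animals; operates vehicles for hire → Trade Permit not required.
§12.9 boards or breeds animals; years in business 20 ≤ 23 → Compliance License required.
§12.10 does not process customer payments for third parties → Money Transmitter Authorization not required.

Annual Permit, Compliance Certificate, Compliance License, General Business License, Zone A License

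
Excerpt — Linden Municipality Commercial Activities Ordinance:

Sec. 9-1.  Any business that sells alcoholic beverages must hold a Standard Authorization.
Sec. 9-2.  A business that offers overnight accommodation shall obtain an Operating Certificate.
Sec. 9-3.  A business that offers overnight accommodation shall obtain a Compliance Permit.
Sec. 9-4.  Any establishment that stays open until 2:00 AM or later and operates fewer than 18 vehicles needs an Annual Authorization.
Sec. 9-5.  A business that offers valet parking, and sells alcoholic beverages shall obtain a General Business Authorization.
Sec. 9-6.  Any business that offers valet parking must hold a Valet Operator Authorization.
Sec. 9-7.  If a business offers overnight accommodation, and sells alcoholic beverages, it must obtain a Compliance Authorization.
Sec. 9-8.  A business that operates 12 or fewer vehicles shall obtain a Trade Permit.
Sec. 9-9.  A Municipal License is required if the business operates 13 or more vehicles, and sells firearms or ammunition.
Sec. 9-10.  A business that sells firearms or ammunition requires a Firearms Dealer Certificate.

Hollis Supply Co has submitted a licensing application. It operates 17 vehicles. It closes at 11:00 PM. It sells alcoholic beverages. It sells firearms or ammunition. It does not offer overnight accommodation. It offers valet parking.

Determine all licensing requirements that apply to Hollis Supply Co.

Firearms Dealer Certificate, General Business Authorization, Municipal License, Standard Authorization, Valet Operator Authorization

Sec. 9-1. sells alcoholic beverages → Standard Authorization required.
Sec. 9-2. does not offer overnight accommodation → Operating Certificate not required.
Sec. 9-3. does not offer overnight accommodation → Compliance Permit not required.
Sec. 9-4. closes 11:00 PM, at/before 2:00 AM; vehicles 17 < 18 → Annual Authorization not required.
Sec. 9-5. offers valet parking; sells alcoholic beverages → General Business Authorization required.
Sec. 9-6. offers valet parking → Valet Operator Authorization required.
Sec. 9-7. does not offer overnight accommodation; sells alcoholic beverages → Compliance Authorization not required.
Sec. 9-8. vehicles 17 > 12 → Trade Permit not required.
Sec. 9-9. vehicles 17 ≥ 13; sells firearms or ammunition → Municipal License required.
Sec. 9-10. sells firearms or ammunition → Firearms Dealer Certificate required.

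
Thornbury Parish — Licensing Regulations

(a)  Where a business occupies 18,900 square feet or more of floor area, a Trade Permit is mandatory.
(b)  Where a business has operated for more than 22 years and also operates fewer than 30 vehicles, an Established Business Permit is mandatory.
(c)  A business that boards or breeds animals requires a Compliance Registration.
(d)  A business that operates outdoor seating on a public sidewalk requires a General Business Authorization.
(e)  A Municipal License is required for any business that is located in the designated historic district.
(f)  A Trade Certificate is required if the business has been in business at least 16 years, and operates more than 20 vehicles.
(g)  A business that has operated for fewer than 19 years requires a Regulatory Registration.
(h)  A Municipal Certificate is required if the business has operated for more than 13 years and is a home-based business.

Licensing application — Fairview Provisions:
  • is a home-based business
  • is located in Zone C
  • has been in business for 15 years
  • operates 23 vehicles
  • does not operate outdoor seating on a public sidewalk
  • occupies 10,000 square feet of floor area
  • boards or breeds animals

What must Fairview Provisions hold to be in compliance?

(a) floor area 10,000 square feet < 18,900 square feet → Trade Permit not required.
(b) years in business 15 ≤ 22; vehicles 23 < 30 → Established Business Permit not required.
(c) boards or breeds animals → Compliance Registration required.
(d) does not operate outdoor seating on a public sidewalk → General Business Authorization not required.
(e) is located in Zone C (not: is located in the designated historic district) → Municipal License not required.
(f) years in business 15 < 16; vehicles 23 > 20 → Trade Certificate not required.
(g) years in business 15 < 19 → Regulatory Registration required.
(h) years in business 15 > 13; is a home-based business → Municipal Certificate required.

Compliance Registration, Municipal Certificate, Regulatory Registration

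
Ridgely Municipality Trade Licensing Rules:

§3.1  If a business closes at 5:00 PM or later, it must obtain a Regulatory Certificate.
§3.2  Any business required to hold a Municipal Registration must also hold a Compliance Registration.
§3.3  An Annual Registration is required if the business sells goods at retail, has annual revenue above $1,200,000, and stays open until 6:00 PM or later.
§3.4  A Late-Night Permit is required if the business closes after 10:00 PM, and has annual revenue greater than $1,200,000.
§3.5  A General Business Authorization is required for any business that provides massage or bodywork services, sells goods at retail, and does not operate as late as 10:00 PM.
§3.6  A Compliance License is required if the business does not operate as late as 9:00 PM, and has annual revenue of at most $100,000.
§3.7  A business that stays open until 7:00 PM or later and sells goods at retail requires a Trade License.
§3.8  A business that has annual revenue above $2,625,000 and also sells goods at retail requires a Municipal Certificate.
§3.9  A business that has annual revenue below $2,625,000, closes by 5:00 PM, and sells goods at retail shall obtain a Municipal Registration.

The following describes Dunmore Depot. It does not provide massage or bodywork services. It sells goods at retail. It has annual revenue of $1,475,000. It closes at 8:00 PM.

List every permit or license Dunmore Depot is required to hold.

Annual Registration, Regulatory Certificate, Trade License

§3.1 closes 8:00 PM, after 5:00 PM → Regulatory Certificate required.
§3.2 Municipal Registration is not required → no effect.
§3.3 sells goods at retail; revenue $1,475,000 > $1,200,000; closes 8:00 PM, after 6:00 PM → Annual Registration required.
§3.4 closes 8:00 PM, at/before 10:00 PM; revenue $1,475,000 > $1,200,000 → Late-Night Permit not required.
§3.5 does not provide massage or bodywork services; sells goods at retail; closes 8:00 PM, at/before 10:00 PM → General Business Authorization not required.
§3.6 closes 8:00 PM, at/before 9:00 PM; revenue $1,475,000 > $100,000 → Compliance License not required.
§3.7 closes 8:00 PM, after 7:00 PM; sells goods at retail → Trade License required.
§3.8 revenue $1,475,000 ≤ $2,625,000; sells goods at retail → Municipal Certificate not required.
§3.9 revenue $1,475,000 < $2,625,000; closes 8:00 PM, after 5:00 PM; sells goods at retail → Municipal Registration not required.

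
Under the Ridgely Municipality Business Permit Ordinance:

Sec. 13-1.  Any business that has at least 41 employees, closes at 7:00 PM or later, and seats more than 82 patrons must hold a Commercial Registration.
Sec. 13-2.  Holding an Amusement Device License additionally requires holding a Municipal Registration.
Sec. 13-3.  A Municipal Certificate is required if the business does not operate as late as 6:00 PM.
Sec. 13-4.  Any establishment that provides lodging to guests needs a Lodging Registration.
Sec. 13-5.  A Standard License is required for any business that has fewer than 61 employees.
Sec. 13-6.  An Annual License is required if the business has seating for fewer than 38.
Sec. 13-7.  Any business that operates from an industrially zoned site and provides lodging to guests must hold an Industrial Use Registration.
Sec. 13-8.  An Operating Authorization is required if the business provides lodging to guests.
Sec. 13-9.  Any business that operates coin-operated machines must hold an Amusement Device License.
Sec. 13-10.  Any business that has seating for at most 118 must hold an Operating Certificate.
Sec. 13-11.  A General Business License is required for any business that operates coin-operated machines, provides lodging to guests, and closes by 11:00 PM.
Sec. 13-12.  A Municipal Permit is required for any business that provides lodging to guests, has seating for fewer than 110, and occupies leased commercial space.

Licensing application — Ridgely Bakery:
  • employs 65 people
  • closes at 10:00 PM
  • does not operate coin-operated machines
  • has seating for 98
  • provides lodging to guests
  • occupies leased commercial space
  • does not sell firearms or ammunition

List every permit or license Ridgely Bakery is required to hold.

Sec. 13-1. employees 65 ≥ 41; closes 10:00 PM, after 7:00 PM; seating 98 > 82 → Commercial Registration required.
Sec. 13-2. Amusement Device License is not required → no effect.
Sec. 13-3. closes 10:00 PM, after 6:00 PM → Municipal Certificate not required.
Sec. 13-4. provides lodging to guests → Lodging Registration required.
Sec. 13-5. employees 65 ≥ 61 → Standard License not required.
Sec. 13-6. seating 98 ≥ 38 → Annual License not required.
Sec. 13-7. occupies leased commercial space (not: operates from an industrially zoned site); provides lodging to guests → Industrial Use Registration not required.
Sec. 13-8. provides lodging to guests → Operating Authorization required.
Sec. 13-9. does not operate coin-operated machines → Amusement Device License not required.
Sec. 13-10. seating 98 ≤ 118 → Operating Certificate required.
Sec. 13-11. does not operate coin-operated machines; provides lodging to guests; closes 10:00 PM, at/before 11:00 PM → General Business License not required.
Sec. 13-12. provides lodging to guests; seating 98 < 110; occupies leased commercial space → Municipal Permit required.

Commercial Registration, Lodging Registration, Municipal Permit, Operating Authorization, Operating Certificate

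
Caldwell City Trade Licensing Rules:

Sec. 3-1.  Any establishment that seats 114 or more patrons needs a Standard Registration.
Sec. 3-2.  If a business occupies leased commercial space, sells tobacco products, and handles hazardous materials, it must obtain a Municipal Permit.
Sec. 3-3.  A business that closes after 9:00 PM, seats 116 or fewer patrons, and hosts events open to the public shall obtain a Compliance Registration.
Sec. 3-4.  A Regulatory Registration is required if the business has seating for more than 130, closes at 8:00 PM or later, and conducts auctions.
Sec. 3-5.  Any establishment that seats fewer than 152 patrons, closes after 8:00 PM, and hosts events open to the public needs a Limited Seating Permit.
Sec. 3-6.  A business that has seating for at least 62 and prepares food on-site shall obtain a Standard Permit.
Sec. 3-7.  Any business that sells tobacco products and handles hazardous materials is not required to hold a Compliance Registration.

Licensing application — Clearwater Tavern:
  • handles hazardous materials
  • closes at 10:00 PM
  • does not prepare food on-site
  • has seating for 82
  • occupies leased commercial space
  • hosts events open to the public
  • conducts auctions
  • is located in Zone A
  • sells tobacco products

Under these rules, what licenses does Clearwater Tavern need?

Sec. 3-1. seating 82 < 114 → Standard Registration not required.
Sec. 3-2. occupies leased commercial space; sells tobacco products; handles hazardous materials → Municipal Permit required.
Sec. 3-3. closes 10:00 PM, after 9:00 PM; seating 82 ≤ 116; hosts events open to the public → Compliance Registration required.
Sec. 3-4. seating 82 ≤ 130; closes 10:00 PM, after 8:00 PM; conducts auctions → Regulatory Registration not required.
Sec. 3-5. seating 82 < 152; closes 10:00 PM, after 8:00 PM; hosts events open to the public → Limited Seating Permit required.
Sec. 3-6. seating 82 ≥ 62; does not prepare food on-site → Standard Permit not required.
Sec. 3-7. sells tobacco products; handles hazardous materials → exempt from Compliance Registration.

Limited Seating Permit, Municipal Permit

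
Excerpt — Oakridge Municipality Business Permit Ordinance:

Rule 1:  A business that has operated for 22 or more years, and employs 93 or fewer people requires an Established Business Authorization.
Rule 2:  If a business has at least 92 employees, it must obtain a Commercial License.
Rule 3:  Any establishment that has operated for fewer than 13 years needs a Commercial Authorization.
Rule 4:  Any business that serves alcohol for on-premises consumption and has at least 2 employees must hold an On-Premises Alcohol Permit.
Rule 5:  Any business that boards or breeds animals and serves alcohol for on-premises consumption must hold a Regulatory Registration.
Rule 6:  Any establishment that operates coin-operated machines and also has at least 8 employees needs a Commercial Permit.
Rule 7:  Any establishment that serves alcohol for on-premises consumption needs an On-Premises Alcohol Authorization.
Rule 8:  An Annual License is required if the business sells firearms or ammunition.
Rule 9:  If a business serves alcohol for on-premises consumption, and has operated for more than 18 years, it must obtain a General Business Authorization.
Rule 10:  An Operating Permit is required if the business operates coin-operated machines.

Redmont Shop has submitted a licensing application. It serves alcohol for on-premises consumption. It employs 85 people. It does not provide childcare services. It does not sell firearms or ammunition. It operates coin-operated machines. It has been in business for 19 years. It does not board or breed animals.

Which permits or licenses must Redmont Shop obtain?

Commercial Permit, General Business Authorization, On-Premises Alcohol Authorization, On-Premises Alcohol Permit, Operating Permit

Rule 1: years in business 19 < 22; employees 85 ≤ 93 → Established Business Authorization not required.
Rule 2: employees 85 < 92 → Commercial License not required.
Rule 3: years in business 19 ≥ 13 → Commercial Authorization not required.
Rule 4: serves alcohol for on-premises consumption; employees 85 ≥ 2 → On-Premises Alcohol Permit required.
Rule 5: does not board or breed animals; serves alcohol for on-premises consumption → Regulatory Registration not required.
Rule 6: operates coin-operated machines; employees 85 ≥ 8 → Commercial Permit required.
Rule 7: serves alcohol for on-premises consumption → On-Premises Alcohol Authorization required.
Rule 8: does not sell firearms or ammunition → Annual License not required.
Rule 9: serves alcohol for on-premises consumption; years in business 19 > 18 → General Business Authorization required.
Rule 10: operates coin-operated machines → Operating Permit required.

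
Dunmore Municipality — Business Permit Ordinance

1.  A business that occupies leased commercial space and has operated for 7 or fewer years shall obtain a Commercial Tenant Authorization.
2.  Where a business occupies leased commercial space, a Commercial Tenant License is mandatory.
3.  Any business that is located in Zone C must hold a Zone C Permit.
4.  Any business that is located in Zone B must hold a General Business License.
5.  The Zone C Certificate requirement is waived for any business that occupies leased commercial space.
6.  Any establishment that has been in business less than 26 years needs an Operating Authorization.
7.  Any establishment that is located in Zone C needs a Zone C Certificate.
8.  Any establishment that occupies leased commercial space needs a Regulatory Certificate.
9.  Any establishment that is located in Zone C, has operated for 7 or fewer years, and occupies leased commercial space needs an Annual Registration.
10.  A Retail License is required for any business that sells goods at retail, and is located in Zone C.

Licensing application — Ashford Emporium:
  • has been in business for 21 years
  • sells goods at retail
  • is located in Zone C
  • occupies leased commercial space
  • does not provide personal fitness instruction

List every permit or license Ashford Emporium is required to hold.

1. occupies leased commercial space; years in business 21 > 7 → Commercial Tenant Authorization not required.
2. occupies leased commercial space → Commercial Tenant License required.
3. is located in Zone C → Zone C Permit required.
4. is located in Zone C (not: is located in Zone B) → General Business License not required.
5. occupies leased commercial space → exempt from Zone C Certificate.
6. years in business 21 < 26 → Operating Authorization required.
7. is located in Zone C → Zone C Certificate required.
8. occupies leased commercial space → Regulatory Certificate required.
9. is located in Zone C; years in business 21 > 7; occupies leased commercial space → Annual Registration not required.
10. sells goods at retail; is located in Zone C → Retail License required.

Commercial Tenant License, Operating Authorization, Regulatory Certificate, Retail License, Zone C Permit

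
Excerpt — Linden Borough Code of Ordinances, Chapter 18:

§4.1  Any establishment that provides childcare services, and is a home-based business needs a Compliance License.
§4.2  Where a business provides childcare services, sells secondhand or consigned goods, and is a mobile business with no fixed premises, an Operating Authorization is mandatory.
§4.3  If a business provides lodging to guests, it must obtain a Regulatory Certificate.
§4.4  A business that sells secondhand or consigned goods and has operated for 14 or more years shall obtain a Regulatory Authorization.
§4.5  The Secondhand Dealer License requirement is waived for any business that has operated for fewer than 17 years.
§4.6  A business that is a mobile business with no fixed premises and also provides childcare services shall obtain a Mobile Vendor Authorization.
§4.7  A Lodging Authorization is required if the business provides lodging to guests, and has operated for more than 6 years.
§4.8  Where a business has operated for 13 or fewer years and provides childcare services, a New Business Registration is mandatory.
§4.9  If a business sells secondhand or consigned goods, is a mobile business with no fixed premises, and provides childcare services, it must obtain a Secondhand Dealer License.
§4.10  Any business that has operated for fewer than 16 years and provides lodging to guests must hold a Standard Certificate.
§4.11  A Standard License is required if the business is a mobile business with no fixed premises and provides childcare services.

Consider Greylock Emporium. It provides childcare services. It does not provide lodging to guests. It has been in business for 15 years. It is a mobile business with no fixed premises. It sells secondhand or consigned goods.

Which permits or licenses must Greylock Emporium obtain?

§4.1 provides childcare services; is a mobile business with no fixed premises (not: is a home-based business) → Compliance License not required.
§4.2 provides childcare services; sells secondhand or consigned goods; is a mobile business with no fixed premises → Operating Authorization required.
§4.3 does not provide lodging to guests → Regulatory Certificate not required.
§4.4 sells secondhand or consigned goods; years in business 15 ≥ 14 → Regulatory Authorization required.
§4.5 years in business 15 < 17 → exempt from Secondhand Dealer License.
§4.6 is a mobile business with no fixed premises; provides childcare services → Mobile Vendor Authorization required.
§4.7 does not provide lodging to guests; years in business 15 > 6 → Lodging Authorization not required.
§4.8 years in business 15 > 13; provides childcare services → New Business Registration not required.
§4.9 sells secondhand or consigned goods; is a mobile business with no fixed premises; provides childcare services → Secondhand Dealer License required.
§4.10 years in business 15 < 16; does not provide lodging to guests → Standard Certificate not required.
§4.11 is a mobile business with no fixed premises; provides childcare services → Standard License required.

Mobile Vendor Authorization, Operating Authorization, Regulatory Authorization, Standard License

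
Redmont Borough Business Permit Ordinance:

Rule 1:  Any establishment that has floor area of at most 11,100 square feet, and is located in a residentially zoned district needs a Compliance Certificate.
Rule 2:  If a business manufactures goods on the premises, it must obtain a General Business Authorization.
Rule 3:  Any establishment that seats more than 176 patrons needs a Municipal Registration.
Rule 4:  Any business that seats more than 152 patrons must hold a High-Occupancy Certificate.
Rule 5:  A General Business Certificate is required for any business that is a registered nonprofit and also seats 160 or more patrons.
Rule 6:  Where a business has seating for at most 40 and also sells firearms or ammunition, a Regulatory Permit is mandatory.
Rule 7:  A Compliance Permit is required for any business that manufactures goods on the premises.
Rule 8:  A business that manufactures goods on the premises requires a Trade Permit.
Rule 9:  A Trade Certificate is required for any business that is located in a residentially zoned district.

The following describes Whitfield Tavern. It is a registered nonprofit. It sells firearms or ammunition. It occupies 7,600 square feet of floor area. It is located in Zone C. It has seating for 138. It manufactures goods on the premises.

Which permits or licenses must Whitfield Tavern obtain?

Compliance Permit, General Business Authorization, Trade Permit

Rule 1: floor area 7,600 square feet ≤ 11,100 square feet; is located in Zone C (not: is located in a residentially zoned district) → Compliance Certificate not required.
Rule 2: manufactures goods on the premises → General Business Authorization required.
Rule 3: seating 138 ≤ 176 → Municipal Registration not required.
Rule 4: seating 138 ≤ 152 → High-Occupancy Certificate not required.
Rule 5: is a registered nonprofit; seating 138 < 160 → General Business Certificate not required.
Rule 6: seating 138 > 40; sells firearms or ammunition → Regulatory Permit not required.
Rule 7: manufactures goods on the premises → Compliance Permit required.
Rule 8: manufactures goods on the premises → Trade Permit required.
Rule 9: is located in Zone C (not: is located in a residentially zoned district) → Trade Certificate not required.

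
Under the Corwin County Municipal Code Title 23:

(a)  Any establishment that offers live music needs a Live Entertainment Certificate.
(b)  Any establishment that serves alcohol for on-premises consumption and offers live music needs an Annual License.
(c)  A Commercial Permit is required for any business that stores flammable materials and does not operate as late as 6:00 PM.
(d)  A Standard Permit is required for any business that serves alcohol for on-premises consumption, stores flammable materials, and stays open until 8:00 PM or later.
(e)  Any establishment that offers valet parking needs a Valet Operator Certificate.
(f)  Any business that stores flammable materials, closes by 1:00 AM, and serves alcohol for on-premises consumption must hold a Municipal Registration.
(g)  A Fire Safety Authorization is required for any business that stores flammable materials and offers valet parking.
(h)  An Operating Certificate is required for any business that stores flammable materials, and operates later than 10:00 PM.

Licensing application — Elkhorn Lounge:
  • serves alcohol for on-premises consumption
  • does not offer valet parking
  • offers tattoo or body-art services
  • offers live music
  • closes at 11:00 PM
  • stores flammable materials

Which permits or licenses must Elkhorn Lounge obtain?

(a) offers live music → Live Entertainment Certificate required.
(b) serves alcohol for on-premises consumption; offers live music → Annual License required.
(c) stores flammable materials; closes 11:00 PM, after 6:00 PM → Commercial Permit not required.
(d) serves alcohol for on-premises consumption; stores flammable materials; closes 11:00 PM, after 8:00 PM → Standard Permit required.
(e) does not offer valet parking → Valet Operator Certificate not required.
(f) stores flammable materials; closes 11:00 PM, at/before 1:00 AM; serves alcohol for on-premises consumption → Municipal Registration required.
(g) stores flammable materials; does not offer valet parking → Fire Safety Authorization not required.
(h) stores flammable materials; closes 11:00 PM, after 10:00 PM → Operating Certificate required.

Annual License, Live Entertainment Certificate, Municipal Registration, Operating Certificate, Standard Permit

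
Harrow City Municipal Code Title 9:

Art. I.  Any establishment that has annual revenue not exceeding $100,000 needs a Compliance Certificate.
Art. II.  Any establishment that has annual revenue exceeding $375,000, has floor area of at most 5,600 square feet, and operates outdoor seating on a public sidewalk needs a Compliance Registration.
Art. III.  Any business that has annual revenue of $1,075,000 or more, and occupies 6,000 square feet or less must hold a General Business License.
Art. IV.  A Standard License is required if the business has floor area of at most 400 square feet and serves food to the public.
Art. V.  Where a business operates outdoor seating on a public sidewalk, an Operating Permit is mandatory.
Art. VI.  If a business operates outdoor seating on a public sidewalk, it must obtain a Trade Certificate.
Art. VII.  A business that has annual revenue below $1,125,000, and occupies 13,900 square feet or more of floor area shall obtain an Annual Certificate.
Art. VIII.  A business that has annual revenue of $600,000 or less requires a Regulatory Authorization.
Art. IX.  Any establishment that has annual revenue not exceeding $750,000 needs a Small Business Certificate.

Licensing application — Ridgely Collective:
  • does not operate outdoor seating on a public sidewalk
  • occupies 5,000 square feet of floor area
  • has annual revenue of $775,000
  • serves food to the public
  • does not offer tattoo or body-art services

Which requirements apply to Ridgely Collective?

Art. I. revenue $775,000 > $100,000 → Compliance Certificate not required.
Art. II. revenue $775,000 > $375,000; floor area 5,000 square feet ≤ 5,600 square feet; does not operate outdoor seating on a public sidewalk → Compliance Registration not required.
Art. III. revenue $775,000 < $1,075,000; floor area 5,000 square feet ≤ 6,000 square feet → General Business License not required.
Art. IV. floor area 5,000 square feet > 400 square feet; serves food to the public → Standard License not required.
Art. V. does not operate outdoor seating on a public sidewalk → Operating Permit not required.
Art. VI. does not operate outdoor seating on a public sidewalk → Trade Certificate not required.
Art. VII. revenue $775,000 < $1,125,000; floor area 5,000 square feet < 13,900 square feet → Annual Certificate not required.
Art. VIII. revenue $775,000 > $600,000 → Regulatory Authorization not required.
Art. IX. revenue $775,000 > $750,000 → Small Business Certificate not required.

None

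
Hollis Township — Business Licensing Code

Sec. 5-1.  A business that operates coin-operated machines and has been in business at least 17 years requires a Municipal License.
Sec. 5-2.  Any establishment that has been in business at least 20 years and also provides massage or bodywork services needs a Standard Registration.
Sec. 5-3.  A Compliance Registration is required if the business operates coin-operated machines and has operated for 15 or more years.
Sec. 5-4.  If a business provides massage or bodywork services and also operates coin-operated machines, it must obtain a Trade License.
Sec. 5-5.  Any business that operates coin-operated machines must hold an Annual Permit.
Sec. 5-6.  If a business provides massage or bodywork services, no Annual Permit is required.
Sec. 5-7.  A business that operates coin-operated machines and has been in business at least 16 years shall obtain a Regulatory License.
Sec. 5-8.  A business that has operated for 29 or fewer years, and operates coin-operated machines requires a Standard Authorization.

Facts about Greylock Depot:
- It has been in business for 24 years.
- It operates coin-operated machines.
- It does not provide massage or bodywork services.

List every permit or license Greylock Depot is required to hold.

Sec. 5-1. operates coin-operated machines; years in business 24 ≥ 17 → Municipal License required.
Sec. 5-2. years in business 24 ≥ 20; does not provide massage or bodywork services → Standard Registration not required.
Sec. 5-3. operates coin-operated machines; years in business 24 ≥ 15 → Compliance Registration required.
Sec. 5-4. does not provide massage or bodywork services; operates coin-operated machines → Trade License not required.
Sec. 5-5. operates coin-operated machines → Annual Permit required.
Sec. 5-6. does not provide massage or bodywork services → Annual Permit exemption does not apply.
Sec. 5-7. operates coin-operated machines; years in business 24 ≥ 16 → Regulatory License required.
Sec. 5-8. years in business 24 ≤ 29; operates coin-operated machines → Standard Authorization required.

Annual Permit, Compliance Registration, Municipal License, Regulatory License, Standard Authorization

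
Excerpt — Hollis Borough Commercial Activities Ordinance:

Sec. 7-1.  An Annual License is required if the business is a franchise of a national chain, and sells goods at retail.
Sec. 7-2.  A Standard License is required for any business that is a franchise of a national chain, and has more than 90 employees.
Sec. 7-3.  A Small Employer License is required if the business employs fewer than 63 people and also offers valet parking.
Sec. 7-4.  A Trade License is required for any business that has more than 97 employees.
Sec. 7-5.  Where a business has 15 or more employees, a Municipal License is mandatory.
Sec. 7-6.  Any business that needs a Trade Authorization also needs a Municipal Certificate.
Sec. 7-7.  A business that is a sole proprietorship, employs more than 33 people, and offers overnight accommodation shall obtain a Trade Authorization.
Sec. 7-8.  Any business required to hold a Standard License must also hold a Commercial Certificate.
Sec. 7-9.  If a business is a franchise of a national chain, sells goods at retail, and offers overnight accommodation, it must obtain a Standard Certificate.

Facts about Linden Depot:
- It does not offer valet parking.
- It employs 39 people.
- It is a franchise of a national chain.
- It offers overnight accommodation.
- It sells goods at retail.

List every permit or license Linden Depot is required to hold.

Sec. 7-1. is a franchise of a national chain; sells goods at retail → Annual License required.
Sec. 7-2. is a franchise of a national chain; employees 39 ≤ 90 → Standard License not required.
Sec. 7-3. employees 39 < 63; does not offer valet parking → Small Employer License not required.
Sec. 7-4. employees 39 ≤ 97 → Trade License not required.
Sec. 7-5. employees 39 ≥ 15 → Municipal License required.
Sec. 7-6. Trade Authorization is not required → no effect.
Sec. 7-7. is a franchise of a national chain (not: is a sole proprietorship); employees 39 > 33; offers overnight accommodation → Trade Authorization not required.
Sec. 7-8. Standard License is not required → no effect.
Sec. 7-9. is a franchise of a national chain; sells goods at retail; offers overnight accommodation → Standard Certificate required.

Annual License, Municipal License, Standard Certificate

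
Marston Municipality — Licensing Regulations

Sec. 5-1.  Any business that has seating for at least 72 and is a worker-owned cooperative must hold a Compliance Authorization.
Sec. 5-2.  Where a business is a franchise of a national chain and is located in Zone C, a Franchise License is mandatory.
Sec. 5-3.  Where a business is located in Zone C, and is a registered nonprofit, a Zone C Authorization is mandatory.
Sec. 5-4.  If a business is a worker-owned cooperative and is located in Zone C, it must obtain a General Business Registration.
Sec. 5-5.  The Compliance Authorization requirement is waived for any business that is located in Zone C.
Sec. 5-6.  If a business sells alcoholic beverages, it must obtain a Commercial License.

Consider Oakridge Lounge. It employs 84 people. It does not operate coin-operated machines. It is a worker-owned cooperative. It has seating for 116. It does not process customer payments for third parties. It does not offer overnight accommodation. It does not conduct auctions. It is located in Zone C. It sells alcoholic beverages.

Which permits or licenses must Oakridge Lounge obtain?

Commercial License, General Business Registration

Sec. 5-1. seating 116 ≥ 72; is a worker-owned cooperative → Compliance Authorization required.
Sec. 5-2. is a worker-owned cooperative (not: is a franchise of a national chain); is located in Zone C → Franchise License not required.
Sec. 5-3. is located in Zone C; is a worker-owned cooperative (not: is a registered nonprofit) → Zone C Authorization not required.
Sec. 5-4. is a worker-owned cooperative; is located in Zone C → General Business Registration required.
Sec. 5-5. is located in Zone C → exempt from Compliance Authorization.
Sec. 5-6. sells alcoholic beverages → Commercial License required.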